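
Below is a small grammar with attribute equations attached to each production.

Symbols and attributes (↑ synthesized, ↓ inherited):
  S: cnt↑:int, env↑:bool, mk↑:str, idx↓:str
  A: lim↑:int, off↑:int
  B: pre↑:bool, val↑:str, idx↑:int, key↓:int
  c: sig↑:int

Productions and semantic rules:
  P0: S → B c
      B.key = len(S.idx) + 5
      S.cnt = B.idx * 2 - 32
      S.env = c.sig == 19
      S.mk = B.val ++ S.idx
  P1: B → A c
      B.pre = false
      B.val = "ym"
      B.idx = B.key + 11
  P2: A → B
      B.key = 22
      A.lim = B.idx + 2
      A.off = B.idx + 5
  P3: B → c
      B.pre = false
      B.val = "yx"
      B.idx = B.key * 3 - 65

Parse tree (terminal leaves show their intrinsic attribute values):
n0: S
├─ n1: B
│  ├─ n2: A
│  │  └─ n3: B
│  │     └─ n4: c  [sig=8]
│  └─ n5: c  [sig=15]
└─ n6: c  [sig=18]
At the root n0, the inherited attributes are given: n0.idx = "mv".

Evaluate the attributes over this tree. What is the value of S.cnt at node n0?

1. n0.idx = "mv"  [given at root]
2. n1.key = 7  [len(S.idx) + 5]
3. n3.key = 22  [22]
4. n4.sig = 8  [terminal]
5. n3.pre = false  [false]
6. n3.val = "yx"  ["yx"]
7. n3.idx = 1  [B.key * 3 - 65]
8. n2.lim = 3  [B.idx + 2]
9. n2.off = 6  [B.idx + 5]
10. n5.sig = 15  [terminal]
11. n1.pre = false  [false]
12. n1.val = "ym"  ["ym"]
13. n1.idx = 18  [B.key + 11]
14. n6.sig = 18  [terminal]
15. n0.cnt = 4  [B.idx * 2 - 32]
16. n0.env = false  [c.sig == 19]
17. n0.mk = "ymmv"  [B.val ++ S.idx]

4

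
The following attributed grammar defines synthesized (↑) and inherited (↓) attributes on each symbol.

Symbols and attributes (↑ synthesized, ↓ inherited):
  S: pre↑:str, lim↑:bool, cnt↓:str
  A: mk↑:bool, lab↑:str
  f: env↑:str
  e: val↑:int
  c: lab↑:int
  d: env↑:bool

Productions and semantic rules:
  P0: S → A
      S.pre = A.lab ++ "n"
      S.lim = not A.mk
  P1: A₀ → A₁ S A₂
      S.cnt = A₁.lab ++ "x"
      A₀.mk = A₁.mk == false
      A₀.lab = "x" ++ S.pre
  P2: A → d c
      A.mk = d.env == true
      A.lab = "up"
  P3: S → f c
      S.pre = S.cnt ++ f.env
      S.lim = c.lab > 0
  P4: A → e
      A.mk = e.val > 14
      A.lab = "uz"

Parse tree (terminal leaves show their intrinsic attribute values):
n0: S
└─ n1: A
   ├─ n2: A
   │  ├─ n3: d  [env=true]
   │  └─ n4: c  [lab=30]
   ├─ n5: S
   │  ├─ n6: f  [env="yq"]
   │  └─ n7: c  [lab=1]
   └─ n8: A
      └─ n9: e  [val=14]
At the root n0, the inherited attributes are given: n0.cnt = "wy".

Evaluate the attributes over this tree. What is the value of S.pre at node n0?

"xupxyqn"

1. n0.cnt = "wy"  [given at root]
2. n3.env = true  [terminal]
3. n4.lab = 30  [terminal]
4. n2.mk = true  [d.env == true]
5. n2.lab = "up"  ["up"]
6. n5.cnt = "upx"  [A₁.lab ++ "x"]
7. n6.env = "yq"  [terminal]
8. n7.lab = 1  [terminal]
9. n5.pre = "upxyq"  [S.cnt ++ f.env]
10. n5.lim = true  [c.lab > 0]
11. n9.val = 14  [terminal]
12. n8.mk = false  [e.val > 14]
13. n8.lab = "uz"  ["uz"]
14. n1.mk = false  [A₁.mk == false]
15. n1.lab = "xupxyq"  ["x" ++ S.pre]
16. n0.pre = "xupxyqn"  [A.lab ++ "n"]
17. n0.lim = true  [not A.mk]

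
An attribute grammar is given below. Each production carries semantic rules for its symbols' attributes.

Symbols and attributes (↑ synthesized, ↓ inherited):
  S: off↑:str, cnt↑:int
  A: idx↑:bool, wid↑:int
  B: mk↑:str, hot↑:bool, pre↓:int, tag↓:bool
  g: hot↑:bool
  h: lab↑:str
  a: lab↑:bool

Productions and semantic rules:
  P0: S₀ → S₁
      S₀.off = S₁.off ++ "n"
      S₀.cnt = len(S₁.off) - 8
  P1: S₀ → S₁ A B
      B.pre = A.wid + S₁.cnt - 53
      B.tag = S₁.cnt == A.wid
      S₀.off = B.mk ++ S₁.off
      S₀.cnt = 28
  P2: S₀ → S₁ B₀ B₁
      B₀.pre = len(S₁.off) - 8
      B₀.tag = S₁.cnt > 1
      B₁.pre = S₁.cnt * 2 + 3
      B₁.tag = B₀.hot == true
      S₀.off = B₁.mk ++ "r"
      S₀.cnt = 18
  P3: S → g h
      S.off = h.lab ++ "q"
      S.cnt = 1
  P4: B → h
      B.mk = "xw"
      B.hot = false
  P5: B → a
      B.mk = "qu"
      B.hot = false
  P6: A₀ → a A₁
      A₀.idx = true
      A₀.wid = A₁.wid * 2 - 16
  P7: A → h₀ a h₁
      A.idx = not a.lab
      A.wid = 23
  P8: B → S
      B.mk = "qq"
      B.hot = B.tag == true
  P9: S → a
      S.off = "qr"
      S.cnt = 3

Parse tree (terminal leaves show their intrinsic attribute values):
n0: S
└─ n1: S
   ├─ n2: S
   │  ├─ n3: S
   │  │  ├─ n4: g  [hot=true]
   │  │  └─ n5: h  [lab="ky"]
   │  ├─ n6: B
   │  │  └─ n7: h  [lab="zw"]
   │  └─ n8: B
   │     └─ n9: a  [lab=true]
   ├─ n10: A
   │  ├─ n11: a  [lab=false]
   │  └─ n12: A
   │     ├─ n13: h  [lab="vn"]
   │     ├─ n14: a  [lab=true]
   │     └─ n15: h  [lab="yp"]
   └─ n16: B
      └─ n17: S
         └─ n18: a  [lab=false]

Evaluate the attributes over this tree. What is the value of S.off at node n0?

"qqqurn"

1. n4.hot = true  [terminal]
2. n5.lab = "ky"  [terminal]
3. n3.off = "kyq"  [h.lab ++ "q"]
4. n3.cnt = 1  [1]
5. n6.pre = -5  [len(S₁.off) - 8]
6. n6.tag = false  [S₁.cnt > 1]
7. n7.lab = "zw"  [terminal]
8. n6.mk = "xw"  ["xw"]
9. n6.hot = false  [false]
10. n8.pre = 5  [S₁.cnt * 2 + 3]
11. n8.tag = false  [B₀.hot == true]
12. n9.lab = true  [terminal]
13. n8.mk = "qu"  ["qu"]
14. n8.hot = false  [false]
15. n2.off = "qur"  [B₁.mk ++ "r"]
16. n2.cnt = 18  [18]
17. n11.lab = false  [terminal]
18. n13.lab = "vn"  [terminal]
19. n14.lab = true  [terminal]
20. n15.lab = "yp"  [terminal]
21. n12.idx = false  [not a.lab]
22. n12.wid = 23  [23]
23. n10.idx = true  [true]
24. n10.wid = 30  [A₁.wid * 2 - 16]
25. n16.pre = -5  [A.wid + S₁.cnt - 53]
26. n16.tag = false  [S₁.cnt == A.wid]
27. n18.lab = false  [terminal]
28. n17.off = "qr"  ["qr"]
29. n17.cnt = 3  [3]
30. n16.mk = "qq"  ["qq"]
31. n16.hot = false  [B.tag == true]
32. n1.off = "qqqur"  [B.mk ++ S₁.off]
33. n1.cnt = 28  [28]
34. n0.off = "qqqurn"  [S₁.off ++ "n"]
35. n0.cnt = -3  [len(S₁.off) - 8]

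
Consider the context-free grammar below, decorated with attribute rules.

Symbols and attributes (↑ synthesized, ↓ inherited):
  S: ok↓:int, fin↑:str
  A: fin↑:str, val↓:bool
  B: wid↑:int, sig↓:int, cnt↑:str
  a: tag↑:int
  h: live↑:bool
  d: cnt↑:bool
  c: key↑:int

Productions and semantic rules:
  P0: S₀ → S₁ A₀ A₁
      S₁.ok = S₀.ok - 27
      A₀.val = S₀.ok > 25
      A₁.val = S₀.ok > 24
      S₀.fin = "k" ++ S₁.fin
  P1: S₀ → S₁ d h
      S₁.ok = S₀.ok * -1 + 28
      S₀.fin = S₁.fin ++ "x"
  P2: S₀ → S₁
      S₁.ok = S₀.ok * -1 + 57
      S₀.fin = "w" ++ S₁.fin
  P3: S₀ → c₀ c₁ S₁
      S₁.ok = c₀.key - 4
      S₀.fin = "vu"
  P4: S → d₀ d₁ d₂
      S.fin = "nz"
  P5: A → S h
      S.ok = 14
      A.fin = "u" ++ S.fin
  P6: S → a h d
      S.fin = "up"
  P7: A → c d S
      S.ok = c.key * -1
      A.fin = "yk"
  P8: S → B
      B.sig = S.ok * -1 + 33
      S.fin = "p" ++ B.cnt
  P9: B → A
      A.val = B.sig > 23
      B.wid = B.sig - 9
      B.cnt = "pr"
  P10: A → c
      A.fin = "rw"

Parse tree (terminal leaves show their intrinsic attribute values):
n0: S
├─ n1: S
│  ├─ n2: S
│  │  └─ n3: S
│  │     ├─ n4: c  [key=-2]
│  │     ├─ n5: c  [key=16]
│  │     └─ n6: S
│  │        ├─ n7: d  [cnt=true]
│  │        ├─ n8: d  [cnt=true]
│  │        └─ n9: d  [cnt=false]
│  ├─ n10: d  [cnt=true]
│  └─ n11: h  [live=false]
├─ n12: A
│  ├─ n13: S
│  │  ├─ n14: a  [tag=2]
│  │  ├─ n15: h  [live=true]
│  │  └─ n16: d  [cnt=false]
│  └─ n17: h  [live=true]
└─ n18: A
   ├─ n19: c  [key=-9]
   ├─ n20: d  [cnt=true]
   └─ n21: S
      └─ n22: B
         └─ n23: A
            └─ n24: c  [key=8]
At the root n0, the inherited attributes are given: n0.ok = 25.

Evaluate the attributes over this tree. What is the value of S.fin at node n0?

"kwvux"

1. n0.ok = 25  [given at root]
2. n1.ok = -2  [S₀.ok - 27]
3. n2.ok = 30  [S₀.ok * -1 + 28]
4. n3.ok = 27  [S₀.ok * -1 + 57]
5. n4.key = -2  [terminal]
6. n5.key = 16  [terminal]
7. n6.ok = -6  [c₀.key - 4]
8. n7.cnt = true  [terminal]
9. n8.cnt = true  [terminal]
10. n9.cnt = false  [terminal]
11. n6.fin = "nz"  ["nz"]
12. n3.fin = "vu"  ["vu"]
13. n2.fin = "wvu"  ["w" ++ S₁.fin]
14. n10.cnt = true  [terminal]
15. n11.live = false  [terminal]
16. n1.fin = "wvux"  [S₁.fin ++ "x"]
17. n12.val = false  [S₀.ok > 25]
18. n13.ok = 14  [14]
19. n14.tag = 2  [terminal]
20. n15.live = true  [terminal]
21. n16.cnt = false  [terminal]
22. n13.fin = "up"  ["up"]
23. n17.live = true  [terminal]
24. n12.fin = "uup"  ["u" ++ S.fin]
25. n18.val = true  [S₀.ok > 24]
26. n19.key = -9  [terminal]
27. n20.cnt = true  [terminal]
28. n21.ok = 9  [c.key * -1]
29. n22.sig = 24  [S.ok * -1 + 33]
30. n23.val = true  [B.sig > 23]
31. n24.key = 8  [terminal]
32. n23.fin = "rw"  ["rw"]
33. n22.wid = 15  [B.sig - 9]
34. n22.cnt = "pr"  ["pr"]
35. n21.fin = "ppr"  ["p" ++ B.cnt]
36. n18.fin = "yk"  ["yk"]
37. n0.fin = "kwvux"  ["k" ++ S₁.fin]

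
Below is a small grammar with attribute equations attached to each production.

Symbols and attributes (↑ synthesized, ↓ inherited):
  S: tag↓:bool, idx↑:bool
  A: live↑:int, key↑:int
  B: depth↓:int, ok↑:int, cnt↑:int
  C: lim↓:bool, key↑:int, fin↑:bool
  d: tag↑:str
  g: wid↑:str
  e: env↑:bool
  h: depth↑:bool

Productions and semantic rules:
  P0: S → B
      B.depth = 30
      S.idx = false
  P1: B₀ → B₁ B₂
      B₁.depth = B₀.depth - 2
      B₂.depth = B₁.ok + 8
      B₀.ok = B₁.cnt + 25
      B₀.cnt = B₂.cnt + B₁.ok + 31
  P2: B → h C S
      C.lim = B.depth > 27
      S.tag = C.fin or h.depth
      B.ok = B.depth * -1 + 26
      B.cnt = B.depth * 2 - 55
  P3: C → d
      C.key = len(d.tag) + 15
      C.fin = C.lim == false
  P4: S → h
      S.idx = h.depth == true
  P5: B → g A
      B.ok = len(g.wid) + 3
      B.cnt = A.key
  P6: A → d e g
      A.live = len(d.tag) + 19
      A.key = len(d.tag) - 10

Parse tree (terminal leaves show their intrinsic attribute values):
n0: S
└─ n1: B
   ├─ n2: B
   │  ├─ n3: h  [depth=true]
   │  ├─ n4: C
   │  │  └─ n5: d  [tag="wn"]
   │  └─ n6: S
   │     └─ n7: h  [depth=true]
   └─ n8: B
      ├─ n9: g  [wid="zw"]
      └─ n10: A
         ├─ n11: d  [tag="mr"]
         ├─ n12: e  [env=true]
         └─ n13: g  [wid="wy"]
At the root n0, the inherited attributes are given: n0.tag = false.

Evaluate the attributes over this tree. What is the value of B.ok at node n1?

26

1. n0.tag = false  [given at root]
2. n1.depth = 30  [30]
3. n2.depth = 28  [B₀.depth - 2]
4. n3.depth = true  [terminal]
5. n4.lim = true  [B.depth > 27]
6. n5.tag = "wn"  [terminal]
7. n4.key = 17  [len(d.tag) + 15]
8. n4.fin = false  [C.lim == false]
9. n6.tag = true  [C.fin or h.depth]
10. n7.depth = true  [terminal]
11. n6.idx = true  [h.depth == true]
12. n2.ok = -2  [B.depth * -1 + 26]
13. n2.cnt = 1  [B.depth * 2 - 55]
14. n8.depth = 6  [B₁.ok + 8]
15. n9.wid = "zw"  [terminal]
16. n11.tag = "mr"  [terminal]
17. n12.env = true  [terminal]
18. n13.wid = "wy"  [terminal]
19. n10.live = 21  [len(d.tag) + 19]
20. n10.key = -8  [len(d.tag) - 10]
21. n8.ok = 5  [len(g.wid) + 3]
22. n8.cnt = -8  [A.key]
23. n1.ok = 26  [B₁.cnt + 25]
24. n1.cnt = 21  [B₂.cnt + B₁.ok + 31]
25. n0.idx = false  [false]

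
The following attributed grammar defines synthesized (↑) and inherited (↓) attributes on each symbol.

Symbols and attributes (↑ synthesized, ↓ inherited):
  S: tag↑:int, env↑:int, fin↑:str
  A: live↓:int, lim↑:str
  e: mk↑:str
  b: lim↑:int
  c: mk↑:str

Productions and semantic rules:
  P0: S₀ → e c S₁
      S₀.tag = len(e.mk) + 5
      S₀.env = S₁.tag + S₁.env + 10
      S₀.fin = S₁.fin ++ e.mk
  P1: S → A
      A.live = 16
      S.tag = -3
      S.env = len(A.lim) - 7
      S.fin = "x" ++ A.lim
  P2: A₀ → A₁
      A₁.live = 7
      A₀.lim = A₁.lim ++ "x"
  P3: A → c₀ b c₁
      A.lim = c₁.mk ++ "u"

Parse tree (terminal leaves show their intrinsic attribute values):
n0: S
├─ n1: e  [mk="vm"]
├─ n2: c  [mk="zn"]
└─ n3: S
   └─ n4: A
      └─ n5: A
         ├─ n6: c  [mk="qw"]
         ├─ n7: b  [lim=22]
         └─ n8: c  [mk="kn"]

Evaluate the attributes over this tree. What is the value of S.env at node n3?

1. n1.mk = "vm"  [terminal]
2. n2.mk = "zn"  [terminal]
3. n4.live = 16  [16]
4. n5.live = 7  [7]
5. n6.mk = "qw"  [terminal]
6. n7.lim = 22  [terminal]
7. n8.mk = "kn"  [terminal]
8. n5.lim = "knu"  [c₁.mk ++ "u"]
9. n4.lim = "knux"  [A₁.lim ++ "x"]
10. n3.tag = -3  [-3]
11. n3.env = -3  [len(A.lim) - 7]
12. n3.fin = "xknux"  ["x" ++ A.lim]
13. n0.tag = 7  [len(e.mk) + 5]
14. n0.env = 4  [S₁.tag + S₁.env + 10]
15. n0.fin = "xknuxvm"  [S₁.fin ++ e.mk]

-3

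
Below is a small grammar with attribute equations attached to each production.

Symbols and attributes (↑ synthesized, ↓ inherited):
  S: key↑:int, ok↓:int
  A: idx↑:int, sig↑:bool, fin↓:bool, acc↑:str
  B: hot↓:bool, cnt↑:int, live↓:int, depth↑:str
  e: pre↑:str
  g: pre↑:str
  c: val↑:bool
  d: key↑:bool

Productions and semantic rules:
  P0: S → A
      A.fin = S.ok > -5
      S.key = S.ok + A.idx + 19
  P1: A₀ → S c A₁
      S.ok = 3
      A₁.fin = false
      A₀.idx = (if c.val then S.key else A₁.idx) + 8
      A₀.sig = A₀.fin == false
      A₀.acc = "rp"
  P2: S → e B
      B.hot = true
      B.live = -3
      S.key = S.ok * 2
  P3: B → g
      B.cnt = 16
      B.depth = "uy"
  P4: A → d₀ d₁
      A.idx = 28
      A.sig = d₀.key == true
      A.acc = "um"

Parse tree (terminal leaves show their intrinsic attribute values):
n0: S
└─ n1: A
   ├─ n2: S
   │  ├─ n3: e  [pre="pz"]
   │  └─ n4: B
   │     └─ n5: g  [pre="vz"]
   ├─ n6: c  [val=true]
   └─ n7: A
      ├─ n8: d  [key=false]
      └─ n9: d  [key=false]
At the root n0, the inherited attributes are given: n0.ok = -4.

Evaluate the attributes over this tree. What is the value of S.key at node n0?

29

1. n0.ok = -4  [given at root]
2. n1.fin = true  [S.ok > -5]
3. n2.ok = 3  [3]
4. n3.pre = "pz"  [terminal]
5. n4.hot = true  [true]
6. n4.live = -3  [-3]
7. n5.pre = "vz"  [terminal]
8. n4.cnt = 16  [16]
9. n4.depth = "uy"  ["uy"]
10. n2.key = 6  [S.ok * 2]
11. n6.val = true  [terminal]
12. n7.fin = false  [false]
13. n8.key = false  [terminal]
14. n9.key = false  [terminal]
15. n7.idx = 28  [28]
16. n7.sig = false  [d₀.key == true]
17. n7.acc = "um"  ["um"]
18. n1.idx = 14  [(if c.val then S.key else A₁.idx) + 8]
19. n1.sig = false  [A₀.fin == false]
20. n1.acc = "rp"  ["rp"]
21. n0.key = 29  [S.ok + A.idx + 19]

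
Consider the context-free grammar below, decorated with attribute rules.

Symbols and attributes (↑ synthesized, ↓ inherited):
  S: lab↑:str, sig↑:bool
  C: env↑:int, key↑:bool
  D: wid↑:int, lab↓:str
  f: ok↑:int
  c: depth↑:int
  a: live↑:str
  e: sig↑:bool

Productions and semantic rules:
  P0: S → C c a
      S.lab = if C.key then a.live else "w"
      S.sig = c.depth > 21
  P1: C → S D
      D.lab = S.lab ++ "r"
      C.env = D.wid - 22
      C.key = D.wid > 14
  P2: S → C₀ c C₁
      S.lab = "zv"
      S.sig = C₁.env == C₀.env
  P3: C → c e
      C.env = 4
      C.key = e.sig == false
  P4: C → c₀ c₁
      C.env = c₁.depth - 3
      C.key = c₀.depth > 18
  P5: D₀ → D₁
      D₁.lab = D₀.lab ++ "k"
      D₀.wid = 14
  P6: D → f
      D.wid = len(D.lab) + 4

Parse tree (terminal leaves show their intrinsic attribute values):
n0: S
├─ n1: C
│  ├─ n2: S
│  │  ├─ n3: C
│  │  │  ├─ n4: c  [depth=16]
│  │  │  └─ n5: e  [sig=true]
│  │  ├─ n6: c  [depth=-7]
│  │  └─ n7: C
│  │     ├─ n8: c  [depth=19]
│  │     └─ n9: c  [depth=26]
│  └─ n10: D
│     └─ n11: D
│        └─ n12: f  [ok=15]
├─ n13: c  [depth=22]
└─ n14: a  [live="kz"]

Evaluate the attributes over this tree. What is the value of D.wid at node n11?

1. n4.depth = 16  [terminal]
2. n5.sig = true  [terminal]
3. n3.env = 4  [4]
4. n3.key = false  [e.sig == false]
5. n6.depth = -7  [terminal]
6. n8.depth = 19  [terminal]
7. n9.depth = 26  [terminal]
8. n7.env = 23  [c₁.depth - 3]
9. n7.key = true  [c₀.depth > 18]
10. n2.lab = "zv"  ["zv"]
11. n2.sig = false  [C₁.env == C₀.env]
12. n10.lab = "zvr"  [S.lab ++ "r"]
13. n11.lab = "zvrk"  [D₀.lab ++ "k"]
14. n12.ok = 15  [terminal]
15. n11.wid = 8  [len(D.lab) + 4]
16. n10.wid = 14  [14]
17. n1.env = -8  [D.wid - 22]
18. n1.key = false  [D.wid > 14]
19. n13.depth = 22  [terminal]
20. n14.live = "kz"  [terminal]
21. n0.lab = "w"  [if C.key then a.live else "w"]
22. n0.sig = true  [c.depth > 21]

8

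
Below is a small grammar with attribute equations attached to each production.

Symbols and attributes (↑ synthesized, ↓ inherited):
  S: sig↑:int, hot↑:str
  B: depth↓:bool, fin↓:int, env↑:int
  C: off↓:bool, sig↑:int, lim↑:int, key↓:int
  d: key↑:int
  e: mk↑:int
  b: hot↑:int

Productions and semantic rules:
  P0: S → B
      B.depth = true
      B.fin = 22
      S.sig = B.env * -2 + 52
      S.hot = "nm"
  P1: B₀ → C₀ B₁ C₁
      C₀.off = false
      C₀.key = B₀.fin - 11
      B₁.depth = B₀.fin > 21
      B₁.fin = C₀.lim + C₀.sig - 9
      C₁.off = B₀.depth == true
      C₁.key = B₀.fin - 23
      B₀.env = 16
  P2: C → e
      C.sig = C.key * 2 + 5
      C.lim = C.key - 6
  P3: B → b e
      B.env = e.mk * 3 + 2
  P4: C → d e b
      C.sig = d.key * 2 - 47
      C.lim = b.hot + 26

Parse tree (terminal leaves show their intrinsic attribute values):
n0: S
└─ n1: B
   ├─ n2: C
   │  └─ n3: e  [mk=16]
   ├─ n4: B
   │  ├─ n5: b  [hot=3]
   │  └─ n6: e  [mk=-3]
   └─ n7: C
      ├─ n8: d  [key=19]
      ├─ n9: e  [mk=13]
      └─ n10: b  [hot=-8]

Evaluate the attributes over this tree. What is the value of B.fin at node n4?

1. n1.depth = true  [true]
2. n1.fin = 22  [22]
3. n2.off = false  [false]
4. n2.key = 11  [B₀.fin - 11]
5. n3.mk = 16  [terminal]
6. n2.sig = 27  [C.key * 2 + 5]
7. n2.lim = 5  [C.key - 6]
8. n4.depth = true  [B₀.fin > 21]
9. n4.fin = 23  [C₀.lim + C₀.sig - 9]
10. n5.hot = 3  [terminal]
11. n6.mk = -3  [terminal]
12. n4.env = -7  [e.mk * 3 + 2]
13. n7.off = true  [B₀.depth == true]
14. n7.key = -1  [B₀.fin - 23]
15. n8.key = 19  [terminal]
16. n9.mk = 13  [terminal]
17. n10.hot = -8  [terminal]
18. n7.sig = -9  [d.key * 2 - 47]
19. n7.lim = 18  [b.hot + 26]
20. n1.env = 16  [16]
21. n0.sig = 20  [B.env * -2 + 52]
22. n0.hot = "nm"  ["nm"]

23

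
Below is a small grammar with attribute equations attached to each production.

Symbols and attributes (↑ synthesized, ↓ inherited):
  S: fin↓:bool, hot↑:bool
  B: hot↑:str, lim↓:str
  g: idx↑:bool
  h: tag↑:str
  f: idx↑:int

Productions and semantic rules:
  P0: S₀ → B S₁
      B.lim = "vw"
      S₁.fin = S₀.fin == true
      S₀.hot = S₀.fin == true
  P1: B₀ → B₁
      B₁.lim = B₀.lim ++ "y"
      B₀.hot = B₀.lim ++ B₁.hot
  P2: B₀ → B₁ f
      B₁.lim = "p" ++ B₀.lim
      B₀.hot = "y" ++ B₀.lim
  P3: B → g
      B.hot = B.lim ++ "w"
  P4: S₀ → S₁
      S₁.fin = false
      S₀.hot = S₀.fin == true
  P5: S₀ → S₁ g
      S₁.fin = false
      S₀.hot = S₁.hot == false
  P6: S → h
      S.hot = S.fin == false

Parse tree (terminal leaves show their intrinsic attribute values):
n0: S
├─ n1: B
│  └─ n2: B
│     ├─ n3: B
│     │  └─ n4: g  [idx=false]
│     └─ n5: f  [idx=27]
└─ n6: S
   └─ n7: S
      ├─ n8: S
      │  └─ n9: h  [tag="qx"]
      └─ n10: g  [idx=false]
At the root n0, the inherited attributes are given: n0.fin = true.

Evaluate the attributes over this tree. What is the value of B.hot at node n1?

1. n0.fin = true  [given at root]
2. n1.lim = "vw"  ["vw"]
3. n2.lim = "vwy"  [B₀.lim ++ "y"]
4. n3.lim = "pvwy"  ["p" ++ B₀.lim]
5. n4.idx = false  [terminal]
6. n3.hot = "pvwyw"  [B.lim ++ "w"]
7. n5.idx = 27  [terminal]
8. n2.hot = "yvwy"  ["y" ++ B₀.lim]
9. n1.hot = "vwyvwy"  [B₀.lim ++ B₁.hot]
10. n6.fin = true  [S₀.fin == true]
11. n7.fin = false  [false]
12. n8.fin = false  [false]
13. n9.tag = "qx"  [terminal]
14. n8.hot = true  [S.fin == false]
15. n10.idx = false  [terminal]
16. n7.hot = false  [S₁.hot == false]
17. n6.hot = true  [S₀.fin == true]
18. n0.hot = true  [S₀.fin == true]

"vwyvwy"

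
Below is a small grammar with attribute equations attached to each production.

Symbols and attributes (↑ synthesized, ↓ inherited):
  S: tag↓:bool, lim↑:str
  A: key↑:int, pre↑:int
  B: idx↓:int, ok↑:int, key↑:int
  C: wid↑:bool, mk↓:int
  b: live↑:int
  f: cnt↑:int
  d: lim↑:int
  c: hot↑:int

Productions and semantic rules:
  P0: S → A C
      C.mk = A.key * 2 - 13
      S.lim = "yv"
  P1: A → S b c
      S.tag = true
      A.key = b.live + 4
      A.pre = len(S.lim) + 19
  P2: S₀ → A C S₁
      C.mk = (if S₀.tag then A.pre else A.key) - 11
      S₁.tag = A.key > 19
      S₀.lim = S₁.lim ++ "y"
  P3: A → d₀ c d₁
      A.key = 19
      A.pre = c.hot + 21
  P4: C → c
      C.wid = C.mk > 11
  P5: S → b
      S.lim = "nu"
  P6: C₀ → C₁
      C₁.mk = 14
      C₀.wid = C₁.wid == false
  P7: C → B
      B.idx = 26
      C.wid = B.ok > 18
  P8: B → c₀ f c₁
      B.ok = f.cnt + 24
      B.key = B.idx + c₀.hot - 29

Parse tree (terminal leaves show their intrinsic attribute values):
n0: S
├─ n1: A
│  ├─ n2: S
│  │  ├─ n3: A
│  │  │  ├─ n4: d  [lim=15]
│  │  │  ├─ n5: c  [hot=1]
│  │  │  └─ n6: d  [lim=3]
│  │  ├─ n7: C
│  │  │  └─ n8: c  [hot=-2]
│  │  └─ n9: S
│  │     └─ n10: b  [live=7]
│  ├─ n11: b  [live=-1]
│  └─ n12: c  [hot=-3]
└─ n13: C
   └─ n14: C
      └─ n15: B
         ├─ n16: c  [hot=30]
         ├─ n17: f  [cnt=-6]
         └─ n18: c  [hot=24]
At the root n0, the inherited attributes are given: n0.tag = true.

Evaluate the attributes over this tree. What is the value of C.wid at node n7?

1. n0.tag = true  [given at root]
2. n2.tag = true  [true]
3. n4.lim = 15  [terminal]
4. n5.hot = 1  [terminal]
5. n6.lim = 3  [terminal]
6. n3.key = 19  [19]
7. n3.pre = 22  [c.hot + 21]
8. n7.mk = 11  [(if S₀.tag then A.pre else A.key) - 11]
9. n8.hot = -2  [terminal]
10. n7.wid = false  [C.mk > 11]
11. n9.tag = false  [A.key > 19]
12. n10.live = 7  [terminal]
13. n9.lim = "nu"  ["nu"]
14. n2.lim = "nuy"  [S₁.lim ++ "y"]
15. n11.live = -1  [terminal]
16. n12.hot = -3  [terminal]
17. n1.key = 3  [b.live + 4]
18. n1.pre = 22  [len(S.lim) + 19]
19. n13.mk = -7  [A.key * 2 - 13]
20. n14.mk = 14  [14]
21. n15.idx = 26  [26]
22. n16.hot = 30  [terminal]
23. n17.cnt = -6  [terminal]
24. n18.hot = 24  [terminal]
25. n15.ok = 18  [f.cnt + 24]
26. n15.key = 27  [B.idx + c₀.hot - 29]
27. n14.wid = false  [B.ok > 18]
28. n13.wid = true  [C₁.wid == false]
29. n0.lim = "yv"  ["yv"]

false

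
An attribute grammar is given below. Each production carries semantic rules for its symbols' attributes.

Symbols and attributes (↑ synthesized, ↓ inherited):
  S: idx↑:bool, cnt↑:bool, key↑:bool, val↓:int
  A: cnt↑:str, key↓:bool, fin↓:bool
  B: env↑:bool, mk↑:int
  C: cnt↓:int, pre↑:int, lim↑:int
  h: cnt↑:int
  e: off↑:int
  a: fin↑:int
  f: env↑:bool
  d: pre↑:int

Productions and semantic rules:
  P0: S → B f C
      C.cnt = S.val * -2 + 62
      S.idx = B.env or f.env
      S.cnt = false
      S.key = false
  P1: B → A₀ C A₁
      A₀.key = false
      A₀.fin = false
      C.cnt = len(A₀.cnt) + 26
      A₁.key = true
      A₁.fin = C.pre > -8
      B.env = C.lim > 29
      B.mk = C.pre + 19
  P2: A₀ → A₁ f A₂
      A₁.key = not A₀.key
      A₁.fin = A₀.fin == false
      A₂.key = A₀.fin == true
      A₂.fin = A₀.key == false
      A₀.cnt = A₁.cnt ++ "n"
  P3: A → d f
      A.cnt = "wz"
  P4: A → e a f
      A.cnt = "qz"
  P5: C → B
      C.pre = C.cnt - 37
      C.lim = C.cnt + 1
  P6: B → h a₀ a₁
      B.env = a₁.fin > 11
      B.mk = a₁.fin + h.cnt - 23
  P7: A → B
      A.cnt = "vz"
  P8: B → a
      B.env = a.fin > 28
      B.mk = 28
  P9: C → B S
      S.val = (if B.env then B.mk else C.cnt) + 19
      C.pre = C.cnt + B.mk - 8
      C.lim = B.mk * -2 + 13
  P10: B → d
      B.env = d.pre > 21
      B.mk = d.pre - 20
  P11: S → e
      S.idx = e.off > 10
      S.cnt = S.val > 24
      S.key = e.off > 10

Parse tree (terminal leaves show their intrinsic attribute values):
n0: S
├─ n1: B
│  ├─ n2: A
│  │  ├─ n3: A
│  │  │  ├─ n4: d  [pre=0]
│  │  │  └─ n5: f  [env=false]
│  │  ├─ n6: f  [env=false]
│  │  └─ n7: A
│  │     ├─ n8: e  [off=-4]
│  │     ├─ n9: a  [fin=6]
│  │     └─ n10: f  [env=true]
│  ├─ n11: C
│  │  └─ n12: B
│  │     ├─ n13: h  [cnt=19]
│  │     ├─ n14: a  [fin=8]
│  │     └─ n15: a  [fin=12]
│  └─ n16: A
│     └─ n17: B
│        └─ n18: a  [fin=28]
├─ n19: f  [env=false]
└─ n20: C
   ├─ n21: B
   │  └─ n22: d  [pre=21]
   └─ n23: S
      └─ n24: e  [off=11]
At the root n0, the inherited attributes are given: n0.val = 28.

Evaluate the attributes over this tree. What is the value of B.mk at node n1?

11

1. n0.val = 28  [given at root]
2. n2.key = false  [false]
3. n2.fin = false  [false]
4. n3.key = true  [not A₀.key]
5. n3.fin = true  [A₀.fin == false]
6. n4.pre = 0  [terminal]
7. n5.env = false  [terminal]
8. n3.cnt = "wz"  ["wz"]
9. n6.env = false  [terminal]
10. n7.key = false  [A₀.fin == true]
11. n7.fin = true  [A₀.key == false]
12. n8.off = -4  [terminal]
13. n9.fin = 6  [terminal]
14. n10.env = true  [terminal]
15. n7.cnt = "qz"  ["qz"]
16. n2.cnt = "wzn"  [A₁.cnt ++ "n"]
17. n11.cnt = 29  [len(A₀.cnt) + 26]
18. n13.cnt = 19  [terminal]
19. n14.fin = 8  [terminal]
20. n15.fin = 12  [terminal]
21. n12.env = true  [a₁.fin > 11]
22. n12.mk = 8  [a₁.fin + h.cnt - 23]
23. n11.pre = -8  [C.cnt - 37]
24. n11.lim = 30  [C.cnt + 1]
25. n16.key = true  [true]
26. n16.fin = false  [C.pre > -8]
27. n18.fin = 28  [terminal]
28. n17.env = false  [a.fin > 28]
29. n17.mk = 28  [28]
30. n16.cnt = "vz"  ["vz"]
31. n1.env = true  [C.lim > 29]
32. n1.mk = 11  [C.pre + 19]
33. n19.env = false  [terminal]
34. n20.cnt = 6  [S.val * -2 + 62]
35. n22.pre = 21  [terminal]
36. n21.env = false  [d.pre > 21]
37. n21.mk = 1  [d.pre - 20]
38. n23.val = 25  [(if B.env then B.mk else C.cnt) + 19]
39. n24.off = 11  [terminal]
40. n23.idx = true  [e.off > 10]
41. n23.cnt = true  [S.val > 24]
42. n23.key = true  [e.off > 10]
43. n20.pre = -1  [C.cnt + B.mk - 8]
44. n20.lim = 11  [B.mk * -2 + 13]
45. n0.idx = true  [B.env or f.env]
46. n0.cnt = false  [false]
47. n0.key = false  [false]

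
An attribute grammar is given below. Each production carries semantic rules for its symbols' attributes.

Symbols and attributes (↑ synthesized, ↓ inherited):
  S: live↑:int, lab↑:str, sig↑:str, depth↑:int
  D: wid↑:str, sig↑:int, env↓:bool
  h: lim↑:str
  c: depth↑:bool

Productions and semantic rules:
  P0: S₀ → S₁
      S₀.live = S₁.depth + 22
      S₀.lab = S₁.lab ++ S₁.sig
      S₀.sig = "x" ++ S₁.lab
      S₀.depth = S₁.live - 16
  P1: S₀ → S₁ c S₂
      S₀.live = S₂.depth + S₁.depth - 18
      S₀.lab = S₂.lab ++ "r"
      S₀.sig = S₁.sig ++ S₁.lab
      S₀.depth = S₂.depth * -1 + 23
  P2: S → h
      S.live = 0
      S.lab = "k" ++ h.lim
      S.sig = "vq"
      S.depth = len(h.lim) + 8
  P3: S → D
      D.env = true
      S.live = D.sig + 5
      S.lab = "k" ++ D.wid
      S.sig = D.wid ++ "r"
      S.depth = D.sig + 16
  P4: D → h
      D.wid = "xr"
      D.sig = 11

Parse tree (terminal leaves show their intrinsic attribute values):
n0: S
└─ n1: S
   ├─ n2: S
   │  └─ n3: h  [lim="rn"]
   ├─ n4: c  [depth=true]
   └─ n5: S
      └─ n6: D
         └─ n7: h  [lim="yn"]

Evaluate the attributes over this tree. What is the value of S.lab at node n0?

1. n3.lim = "rn"  [terminal]
2. n2.live = 0  [0]
3. n2.lab = "krn"  ["k" ++ h.lim]
4. n2.sig = "vq"  ["vq"]
5. n2.depth = 10  [len(h.lim) + 8]
6. n4.depth = true  [terminal]
7. n6.env = true  [true]
8. n7.lim = "yn"  [terminal]
9. n6.wid = "xr"  ["xr"]
10. n6.sig = 11  [11]
11. n5.live = 16  [D.sig + 5]
12. n5.lab = "kxr"  ["k" ++ D.wid]
13. n5.sig = "xrr"  [D.wid ++ "r"]
14. n5.depth = 27  [D.sig + 16]
15. n1.live = 19  [S₂.depth + S₁.depth - 18]
16. n1.lab = "kxrr"  [S₂.lab ++ "r"]
17. n1.sig = "vqkrn"  [S₁.sig ++ S₁.lab]
18. n1.depth = -4  [S₂.depth * -1 + 23]
19. n0.live = 18  [S₁.depth + 22]
20. n0.lab = "kxrrvqkrn"  [S₁.lab ++ S₁.sig]
21. n0.sig = "xkxrr"  ["x" ++ S₁.lab]
22. n0.depth = 3  [S₁.live - 16]

"kxrrvqkrn"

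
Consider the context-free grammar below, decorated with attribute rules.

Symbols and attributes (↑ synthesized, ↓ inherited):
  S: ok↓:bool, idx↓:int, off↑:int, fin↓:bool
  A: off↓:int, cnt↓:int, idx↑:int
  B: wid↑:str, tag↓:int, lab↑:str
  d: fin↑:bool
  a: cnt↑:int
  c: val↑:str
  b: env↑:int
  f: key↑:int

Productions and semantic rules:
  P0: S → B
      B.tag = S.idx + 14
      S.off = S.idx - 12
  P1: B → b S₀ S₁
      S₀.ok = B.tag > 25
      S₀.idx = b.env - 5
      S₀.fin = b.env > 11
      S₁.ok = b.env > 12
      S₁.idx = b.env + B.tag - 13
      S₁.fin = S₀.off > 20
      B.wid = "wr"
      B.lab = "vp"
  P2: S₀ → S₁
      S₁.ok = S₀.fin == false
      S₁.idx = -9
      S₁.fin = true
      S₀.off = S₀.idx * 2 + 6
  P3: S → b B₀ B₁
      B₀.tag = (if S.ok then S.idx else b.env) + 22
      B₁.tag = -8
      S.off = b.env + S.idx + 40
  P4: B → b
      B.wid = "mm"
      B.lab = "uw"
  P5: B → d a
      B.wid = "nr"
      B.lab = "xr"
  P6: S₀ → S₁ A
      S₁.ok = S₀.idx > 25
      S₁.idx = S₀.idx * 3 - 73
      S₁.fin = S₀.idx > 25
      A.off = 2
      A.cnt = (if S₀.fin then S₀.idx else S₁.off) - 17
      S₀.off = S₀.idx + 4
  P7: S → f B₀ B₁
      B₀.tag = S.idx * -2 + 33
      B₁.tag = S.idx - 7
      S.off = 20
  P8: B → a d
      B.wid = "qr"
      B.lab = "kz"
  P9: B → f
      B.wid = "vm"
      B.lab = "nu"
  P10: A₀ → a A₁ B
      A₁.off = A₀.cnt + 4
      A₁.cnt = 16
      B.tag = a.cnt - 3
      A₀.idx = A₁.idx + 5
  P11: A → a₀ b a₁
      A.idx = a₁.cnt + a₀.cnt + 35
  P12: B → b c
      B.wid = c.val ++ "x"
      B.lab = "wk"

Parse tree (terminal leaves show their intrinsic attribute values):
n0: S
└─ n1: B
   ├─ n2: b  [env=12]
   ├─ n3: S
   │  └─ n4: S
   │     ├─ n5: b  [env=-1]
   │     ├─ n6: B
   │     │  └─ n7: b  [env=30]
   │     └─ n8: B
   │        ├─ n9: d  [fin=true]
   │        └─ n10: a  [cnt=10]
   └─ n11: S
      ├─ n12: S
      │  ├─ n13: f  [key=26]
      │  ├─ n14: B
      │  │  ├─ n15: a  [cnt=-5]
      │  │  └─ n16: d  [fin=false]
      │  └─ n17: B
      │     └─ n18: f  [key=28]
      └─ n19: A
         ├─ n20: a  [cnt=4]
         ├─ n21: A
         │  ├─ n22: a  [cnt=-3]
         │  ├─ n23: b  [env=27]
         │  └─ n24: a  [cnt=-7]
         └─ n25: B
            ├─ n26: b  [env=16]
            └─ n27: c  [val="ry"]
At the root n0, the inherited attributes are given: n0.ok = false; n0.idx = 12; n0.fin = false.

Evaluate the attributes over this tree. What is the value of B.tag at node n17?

-5

1. n0.ok = false  [given at root]
2. n0.idx = 12  [given at root]
3. n0.fin = false  [given at root]
4. n1.tag = 26  [S.idx + 14]
5. n2.env = 12  [terminal]
6. n3.ok = true  [B.tag > 25]
7. n3.idx = 7  [b.env - 5]
8. n3.fin = true  [b.env > 11]
9. n4.ok = false  [S₀.fin == false]
10. n4.idx = -9  [-9]
11. n4.fin = true  [true]
12. n5.env = -1  [terminal]
13. n6.tag = 21  [(if S.ok then S.idx else b.env) + 22]
14. n7.env = 30  [terminal]
15. n6.wid = "mm"  ["mm"]
16. n6.lab = "uw"  ["uw"]
17. n8.tag = -8  [-8]
18. n9.fin = true  [terminal]
19. n10.cnt = 10  [terminal]
20. n8.wid = "nr"  ["nr"]
21. n8.lab = "xr"  ["xr"]
22. n4.off = 30  [b.env + S.idx + 40]
23. n3.off = 20  [S₀.idx * 2 + 6]
24. n11.ok = false  [b.env > 12]
25. n11.idx = 25  [b.env + B.tag - 13]
26. n11.fin = false  [S₀.off > 20]
27. n12.ok = false  [S₀.idx > 25]
28. n12.idx = 2  [S₀.idx * 3 - 73]
29. n12.fin = false  [S₀.idx > 25]
30. n13.key = 26  [terminal]
31. n14.tag = 29  [S.idx * -2 + 33]
32. n15.cnt = -5  [terminal]
33. n16.fin = false  [terminal]
34. n14.wid = "qr"  ["qr"]
35. n14.lab = "kz"  ["kz"]
36. n17.tag = -5  [S.idx - 7]
37. n18.key = 28  [terminal]
38. n17.wid = "vm"  ["vm"]
39. n17.lab = "nu"  ["nu"]
40. n12.off = 20  [20]
41. n19.off = 2  [2]
42. n19.cnt = 3  [(if S₀.fin then S₀.idx else S₁.off) - 17]
43. n20.cnt = 4  [terminal]
44. n21.off = 7  [A₀.cnt + 4]
45. n21.cnt = 16  [16]
46. n22.cnt = -3  [terminal]
47. n23.env = 27  [terminal]
48. n24.cnt = -7  [terminal]
49. n21.idx = 25  [a₁.cnt + a₀.cnt + 35]
50. n25.tag = 1  [a.cnt - 3]
51. n26.env = 16  [terminal]
52. n27.val = "ry"  [terminal]
53. n25.wid = "ryx"  [c.val ++ "x"]
54. n25.lab = "wk"  ["wk"]
55. n19.idx = 30  [A₁.idx + 5]
56. n11.off = 29  [S₀.idx + 4]
57. n1.wid = "wr"  ["wr"]
58. n1.lab = "vp"  ["vp"]
59. n0.off = 0  [S.idx - 12]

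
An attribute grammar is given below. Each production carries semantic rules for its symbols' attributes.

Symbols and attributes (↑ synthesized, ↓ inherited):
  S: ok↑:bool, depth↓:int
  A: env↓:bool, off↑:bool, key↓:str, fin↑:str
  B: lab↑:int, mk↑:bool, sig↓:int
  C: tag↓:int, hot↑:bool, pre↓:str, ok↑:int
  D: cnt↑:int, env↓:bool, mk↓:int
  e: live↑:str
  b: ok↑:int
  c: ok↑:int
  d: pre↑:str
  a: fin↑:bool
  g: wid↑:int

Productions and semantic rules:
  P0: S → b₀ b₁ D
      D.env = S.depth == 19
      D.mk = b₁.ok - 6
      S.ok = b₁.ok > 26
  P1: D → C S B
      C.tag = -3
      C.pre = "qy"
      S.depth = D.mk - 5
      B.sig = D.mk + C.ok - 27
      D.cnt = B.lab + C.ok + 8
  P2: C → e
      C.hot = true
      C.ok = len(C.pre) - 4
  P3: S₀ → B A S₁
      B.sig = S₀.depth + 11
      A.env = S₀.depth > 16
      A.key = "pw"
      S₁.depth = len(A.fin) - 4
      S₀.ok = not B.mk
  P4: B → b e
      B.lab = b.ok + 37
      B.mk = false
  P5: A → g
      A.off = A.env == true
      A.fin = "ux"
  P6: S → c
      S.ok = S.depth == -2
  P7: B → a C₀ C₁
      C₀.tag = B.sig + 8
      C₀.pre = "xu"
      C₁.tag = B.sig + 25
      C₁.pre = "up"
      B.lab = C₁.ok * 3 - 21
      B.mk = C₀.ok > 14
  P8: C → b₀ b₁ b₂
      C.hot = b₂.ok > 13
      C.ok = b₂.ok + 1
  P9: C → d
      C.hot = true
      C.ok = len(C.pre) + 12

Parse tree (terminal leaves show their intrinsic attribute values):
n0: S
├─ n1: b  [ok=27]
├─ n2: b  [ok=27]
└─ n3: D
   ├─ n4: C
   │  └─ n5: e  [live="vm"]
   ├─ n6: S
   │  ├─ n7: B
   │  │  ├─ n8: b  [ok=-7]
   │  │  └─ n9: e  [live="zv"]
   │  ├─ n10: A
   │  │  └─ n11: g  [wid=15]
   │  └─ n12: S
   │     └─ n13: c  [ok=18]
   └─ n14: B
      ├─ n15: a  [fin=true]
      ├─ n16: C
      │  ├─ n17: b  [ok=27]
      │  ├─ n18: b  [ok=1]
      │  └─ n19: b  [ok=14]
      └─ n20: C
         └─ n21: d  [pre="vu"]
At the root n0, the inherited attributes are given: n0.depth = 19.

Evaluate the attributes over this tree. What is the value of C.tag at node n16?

0

1. n0.depth = 19  [given at root]
2. n1.ok = 27  [terminal]
3. n2.ok = 27  [terminal]
4. n3.env = true  [S.depth == 19]
5. n3.mk = 21  [b₁.ok - 6]
6. n4.tag = -3  [-3]
7. n4.pre = "qy"  ["qy"]
8. n5.live = "vm"  [terminal]
9. n4.hot = true  [true]
10. n4.ok = -2  [len(C.pre) - 4]
11. n6.depth = 16  [D.mk - 5]
12. n7.sig = 27  [S₀.depth + 11]
13. n8.ok = -7  [terminal]
14. n9.live = "zv"  [terminal]
15. n7.lab = 30  [b.ok + 37]
16. n7.mk = false  [false]
17. n10.env = false  [S₀.depth > 16]
18. n10.key = "pw"  ["pw"]
19. n11.wid = 15  [terminal]
20. n10.off = false  [A.env == true]
21. n10.fin = "ux"  ["ux"]
22. n12.depth = -2  [len(A.fin) - 4]
23. n13.ok = 18  [terminal]
24. n12.ok = true  [S.depth == -2]
25. n6.ok = true  [not B.mk]
26. n14.sig = -8  [D.mk + C.ok - 27]
27. n15.fin = true  [terminal]
28. n16.tag = 0  [B.sig + 8]
29. n16.pre = "xu"  ["xu"]
30. n17.ok = 27  [terminal]
31. n18.ok = 1  [terminal]
32. n19.ok = 14  [terminal]
33. n16.hot = true  [b₂.ok > 13]
34. n16.ok = 15  [b₂.ok + 1]
35. n20.tag = 17  [B.sig + 25]
36. n20.pre = "up"  ["up"]
37. n21.pre = "vu"  [terminal]
38. n20.hot = true  [true]
39. n20.ok = 14  [len(C.pre) + 12]
40. n14.lab = 21  [C₁.ok * 3 - 21]
41. n14.mk = true  [C₀.ok > 14]
42. n3.cnt = 27  [B.lab + C.ok + 8]
43. n0.ok = true  [b₁.ok > 26]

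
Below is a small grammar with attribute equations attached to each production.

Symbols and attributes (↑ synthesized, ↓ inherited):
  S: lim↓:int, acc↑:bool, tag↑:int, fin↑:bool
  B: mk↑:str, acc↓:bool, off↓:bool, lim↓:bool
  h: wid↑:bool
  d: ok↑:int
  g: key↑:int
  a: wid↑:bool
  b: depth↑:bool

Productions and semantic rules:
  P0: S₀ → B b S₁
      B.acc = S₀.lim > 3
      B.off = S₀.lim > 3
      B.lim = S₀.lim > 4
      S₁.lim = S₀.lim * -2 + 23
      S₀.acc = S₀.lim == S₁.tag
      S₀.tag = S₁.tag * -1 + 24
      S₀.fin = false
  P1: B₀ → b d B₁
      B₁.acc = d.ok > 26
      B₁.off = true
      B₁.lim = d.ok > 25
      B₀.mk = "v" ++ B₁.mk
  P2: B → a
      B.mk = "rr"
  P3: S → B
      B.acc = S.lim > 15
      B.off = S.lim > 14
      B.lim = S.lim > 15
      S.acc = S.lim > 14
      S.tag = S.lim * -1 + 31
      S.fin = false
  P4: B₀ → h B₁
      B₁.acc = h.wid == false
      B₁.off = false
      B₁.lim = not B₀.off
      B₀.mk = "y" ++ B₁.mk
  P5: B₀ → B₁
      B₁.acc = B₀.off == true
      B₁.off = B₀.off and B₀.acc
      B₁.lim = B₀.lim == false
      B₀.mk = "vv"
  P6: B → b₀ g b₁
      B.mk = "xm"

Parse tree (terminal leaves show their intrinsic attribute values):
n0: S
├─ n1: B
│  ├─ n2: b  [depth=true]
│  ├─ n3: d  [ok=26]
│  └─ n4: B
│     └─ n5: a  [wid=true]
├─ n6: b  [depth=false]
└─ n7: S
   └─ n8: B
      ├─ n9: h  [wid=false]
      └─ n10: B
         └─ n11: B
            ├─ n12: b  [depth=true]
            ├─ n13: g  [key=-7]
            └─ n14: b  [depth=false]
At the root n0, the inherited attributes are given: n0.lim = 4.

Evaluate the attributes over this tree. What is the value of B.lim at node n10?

false

1. n0.lim = 4  [given at root]
2. n1.acc = true  [S₀.lim > 3]
3. n1.off = true  [S₀.lim > 3]
4. n1.lim = false  [S₀.lim > 4]
5. n2.depth = true  [terminal]
6. n3.ok = 26  [terminal]
7. n4.acc = false  [d.ok > 26]
8. n4.off = true  [true]
9. n4.lim = true  [d.ok > 25]
10. n5.wid = true  [terminal]
11. n4.mk = "rr"  ["rr"]
12. n1.mk = "vrr"  ["v" ++ B₁.mk]
13. n6.depth = false  [terminal]
14. n7.lim = 15  [S₀.lim * -2 + 23]
15. n8.acc = false  [S.lim > 15]
16. n8.off = true  [S.lim > 14]
17. n8.lim = false  [S.lim > 15]
18. n9.wid = false  [terminal]
19. n10.acc = true  [h.wid == false]
20. n10.off = false  [false]
21. n10.lim = false  [not B₀.off]
22. n11.acc = false  [B₀.off == true]
23. n11.off = false  [B₀.off and B₀.acc]
24. n11.lim = true  [B₀.lim == false]
25. n12.depth = true  [terminal]
26. n13.key = -7  [terminal]
27. n14.depth = false  [terminal]
28. n11.mk = "xm"  ["xm"]
29. n10.mk = "vv"  ["vv"]
30. n8.mk = "yvv"  ["y" ++ B₁.mk]
31. n7.acc = true  [S.lim > 14]
32. n7.tag = 16  [S.lim * -1 + 31]
33. n7.fin = false  [false]
34. n0.acc = false  [S₀.lim == S₁.tag]
35. n0.tag = 8  [S₁.tag * -1 + 24]
36. n0.fin = false  [false]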